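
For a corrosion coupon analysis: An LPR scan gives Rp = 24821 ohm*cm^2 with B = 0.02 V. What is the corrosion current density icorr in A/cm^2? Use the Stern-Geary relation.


Apply the Stern-Geary relation: icorr = B / Rp
icorr = 0.02 / 24821 = 8.058×10^-7 A/cm^2

8.058×10^-7 A/cm^2


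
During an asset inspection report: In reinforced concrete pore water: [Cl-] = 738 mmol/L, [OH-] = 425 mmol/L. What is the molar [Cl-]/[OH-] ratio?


Threshold parameter = [Cl-] / [OH-] (molar basis; both in mmol/L, so units cancel)
Ratio = 738 / 425 = 1.74

1.74


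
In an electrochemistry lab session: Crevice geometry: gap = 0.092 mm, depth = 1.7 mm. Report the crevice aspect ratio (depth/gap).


Aspect ratio = depth / gap
Ratio = 1.7 / 0.092 = 18.5

18.5


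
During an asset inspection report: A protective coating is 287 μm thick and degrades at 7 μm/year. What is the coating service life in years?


Service life = thickness / degradation rate
Life = 287 / 7 = 41.0 years

41.0 years


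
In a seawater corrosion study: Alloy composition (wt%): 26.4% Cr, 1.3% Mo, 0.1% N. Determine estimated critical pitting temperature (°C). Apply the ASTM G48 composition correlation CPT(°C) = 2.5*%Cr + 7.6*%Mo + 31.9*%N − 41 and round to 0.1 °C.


Apply the ASTM G48 empirical CPT estimate: CPT(°C) = 2.5*%Cr + 7.6*%Mo + 31.9*%N − 41
2.5*26.4 = 66; 7.6*1.3 = 9.88; 31.9*0.1 = 3.19
CPT = 66 + 9.88 + 3.19 − 41 = 38.07 °C
Rounded to 0.1 °C: CPT ≈ 38.1 °C

38.1 °C


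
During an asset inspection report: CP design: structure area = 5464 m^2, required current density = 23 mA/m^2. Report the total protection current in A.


I = area * current density, then convert mA → A (÷1000)
I = 5464 * 23 / 1000 = 125.67 A

125.67 A


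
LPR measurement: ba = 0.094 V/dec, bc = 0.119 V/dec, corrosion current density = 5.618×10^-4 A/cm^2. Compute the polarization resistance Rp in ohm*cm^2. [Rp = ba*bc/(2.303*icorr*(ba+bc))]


Apply the Stern-Geary equation: Rp = ba*bc / (2.303*icorr*(ba+bc))
ba*bc = 0.094*0.119 = 0.011186
ba+bc = 0.213; 2.303*icorr*(ba+bc) = 2.303*5.618×10^-4*0.213 = 2.7558481×10^-4
Rp = 0.011186 / 2.7558481×10^-4 = 40.59 ohm*cm^2

40.59 ohm*cm^2


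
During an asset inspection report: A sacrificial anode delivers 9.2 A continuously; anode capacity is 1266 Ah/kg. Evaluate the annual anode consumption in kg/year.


Annual consumption = current * hours per year / capacity
Rate = 9.2 * 8760 / 1266 = 63.7 kg/year

63.7 kg/year


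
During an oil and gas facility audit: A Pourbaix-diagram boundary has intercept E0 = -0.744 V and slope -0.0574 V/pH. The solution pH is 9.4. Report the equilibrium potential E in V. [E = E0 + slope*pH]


Apply the Pourbaix line equation: E = E0 + slope*pH
E = -0.744 + (-0.0574)*9.4 = -0.744 + (-0.53956) = -1.28356 V
Rounded to 3 decimal places: E = -1.284 V

-1.284 V


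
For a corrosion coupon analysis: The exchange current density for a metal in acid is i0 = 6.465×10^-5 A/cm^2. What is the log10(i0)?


i0 = 6.465×10^-5 A/cm^2
log10(i0) = -4.189

-4.189


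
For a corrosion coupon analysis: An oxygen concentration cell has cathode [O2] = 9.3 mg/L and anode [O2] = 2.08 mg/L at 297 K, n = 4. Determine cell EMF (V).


Apply the Nernst concentration-cell relation: E = (RT/nF)*ln(C_cathode/C_anode)
RT/nF = 8.314*297/(4*96485) = 0.00639804 V
ln(9.3/2.08) = 1.49765
E = 0.00639804 * 1.49765 = 0.00958 V

0.00958 V


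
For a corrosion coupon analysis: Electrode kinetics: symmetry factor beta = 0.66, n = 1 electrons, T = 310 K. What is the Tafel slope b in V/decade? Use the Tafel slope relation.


Apply the Tafel slope relation: b = 2.303*R*T/(beta*n*F)
Numerator: 2.303 * 8.314 * 310 = 5935.61
Denominator: 0.66 * 1 * 96485 = 63680.1
b = 5935.61 / 63680.1 = 0.093 V/decade

0.093 V/decade


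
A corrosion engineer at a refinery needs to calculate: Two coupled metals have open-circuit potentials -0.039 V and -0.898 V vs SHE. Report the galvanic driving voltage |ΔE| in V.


Driving voltage is the absolute potential difference.
|ΔE| = |-0.039 − (-0.898)| = 0.859 V

0.859 V


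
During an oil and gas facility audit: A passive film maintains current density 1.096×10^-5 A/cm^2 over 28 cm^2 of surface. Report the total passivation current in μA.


I = i_pass * A, then convert A → μA (×10^6)
I = 1.096×10^-5 * 28 * 10^6 = 306.88 μA

306.88 μA


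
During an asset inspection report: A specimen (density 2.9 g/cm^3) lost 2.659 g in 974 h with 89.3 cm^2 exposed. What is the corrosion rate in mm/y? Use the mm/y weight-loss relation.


Apply the mm/y weight-loss relation: CR = 87600 * W / (D * A * T)
Numerator: 87600 * 2.659 = 232928.4
Denominator: 2.9 * 89.3 * 974 = 252236.78
CR = 232928.4 / 252236.78 = 0.923451 mm/y

0.923451 mm/y


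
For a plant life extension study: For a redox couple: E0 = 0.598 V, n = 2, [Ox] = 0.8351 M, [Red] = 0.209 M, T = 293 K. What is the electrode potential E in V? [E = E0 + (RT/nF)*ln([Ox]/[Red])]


Apply the Nernst equation: E = E0 + (RT/nF)*ln([Ox]/[Red])
Step 1: RT/nF = 8.314*293/(2*96485) = 0.01262373 V
Step 2: [Ox]/[Red] = 0.8351/0.209 = 3.995694
Step 3: ln(3.995694) = 1.385217
Step 4: correction = 0.01262373 * 1.385217 = 0.017 V
E = 0.598 + 0.017 = 0.615 V

0.615 V


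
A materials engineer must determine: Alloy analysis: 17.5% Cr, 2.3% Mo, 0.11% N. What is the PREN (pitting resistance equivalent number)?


Apply the PREN formula: PREN = Cr + 3.3*Mo + 16*N
PREN = 17.5 + 3.3*2.3 + 16*0.11
PREN = 17.5 + 7.59 + 1.76 = 26.85

26.85


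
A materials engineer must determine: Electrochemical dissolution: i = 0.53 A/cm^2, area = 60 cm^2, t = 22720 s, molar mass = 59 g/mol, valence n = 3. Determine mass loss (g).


Apply Faraday's law: m = i*A*t*M / (n*F)
Total charge passed Q = i*A*t = 0.53*60*22720 = 722496 C
m = Q*M/(n*F) = 722496*59/(3*96485) = 147.267 g

147.267 g


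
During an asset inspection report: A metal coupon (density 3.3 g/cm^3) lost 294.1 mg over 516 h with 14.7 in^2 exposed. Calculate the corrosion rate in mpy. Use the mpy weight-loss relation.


Apply the mpy weight-loss relation: CR = 534 * W / (D * A * T)
Numerator: 534 * 294.1 = 157049.4
Denominator: 3.3 * 14.7 * 516 = 25031.16
CR = 157049.4 / 25031.16 = 6.274 mpy

6.274 mpy


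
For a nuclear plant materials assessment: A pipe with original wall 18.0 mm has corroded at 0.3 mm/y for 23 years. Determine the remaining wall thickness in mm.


Remaining wall = original − CR × time
t = 18.0 − 0.3*23 = 18.0 − 6.9 = 11.1 mm

11.1 mm


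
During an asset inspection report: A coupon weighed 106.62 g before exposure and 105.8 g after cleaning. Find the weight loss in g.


Weight loss = initial − final
WL = 106.62 − 105.8 = 0.82 g

0.82 g


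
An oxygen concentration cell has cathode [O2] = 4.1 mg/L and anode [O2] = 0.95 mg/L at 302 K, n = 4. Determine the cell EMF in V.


Apply the Nernst concentration-cell relation: E = (RT/nF)*ln(C_cathode/C_anode)
RT/nF = 8.314*302/(4*96485) = 0.00650575 V
ln(4.1/0.95) = 1.46228
E = 0.00650575 * 1.46228 = 0.00951 V

0.00951 V


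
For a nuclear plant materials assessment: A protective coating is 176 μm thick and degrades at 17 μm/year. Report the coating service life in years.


Service life = thickness / degradation rate
Life = 176 / 17 = 10.4 years

10.4 years


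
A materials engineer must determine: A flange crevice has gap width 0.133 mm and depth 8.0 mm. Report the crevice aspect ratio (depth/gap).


Aspect ratio = depth / gap
Ratio = 8.0 / 0.133 = 60.2

60.2


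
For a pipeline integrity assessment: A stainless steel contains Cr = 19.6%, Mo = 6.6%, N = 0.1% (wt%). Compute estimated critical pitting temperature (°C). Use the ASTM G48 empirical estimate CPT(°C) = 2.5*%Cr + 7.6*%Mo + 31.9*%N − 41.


Apply the ASTM G48 empirical CPT estimate: CPT(°C) = 2.5*%Cr + 7.6*%Mo + 31.9*%N − 41
2.5*19.6 = 49; 7.6*6.6 = 50.16; 31.9*0.1 = 3.19
CPT = 49 + 50.16 + 3.19 − 41 = 61.35 °C
Rounded to 0.1 °C: CPT ≈ 61.4 °C

61.4 °C


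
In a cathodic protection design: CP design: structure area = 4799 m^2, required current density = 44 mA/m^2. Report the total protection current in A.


I = area * current density, then convert mA → A (÷1000)
I = 4799 * 44 / 1000 = 211.16 A

211.16 A


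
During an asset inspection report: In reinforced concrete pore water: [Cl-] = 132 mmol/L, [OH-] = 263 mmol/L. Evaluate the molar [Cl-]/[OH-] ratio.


Threshold parameter = [Cl-] / [OH-] (molar basis; both in mmol/L, so units cancel)
Ratio = 132 / 263 = 0.5

0.5


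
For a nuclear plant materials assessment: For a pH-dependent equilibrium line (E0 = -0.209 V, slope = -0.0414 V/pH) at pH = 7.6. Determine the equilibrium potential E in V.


Apply the Pourbaix line equation: E = E0 + slope*pH
E = -0.209 + (-0.0414)*7.6 = -0.209 + (-0.31464) = -0.52364 V
Rounded to 3 decimal places: E = -0.524 V

-0.524 V


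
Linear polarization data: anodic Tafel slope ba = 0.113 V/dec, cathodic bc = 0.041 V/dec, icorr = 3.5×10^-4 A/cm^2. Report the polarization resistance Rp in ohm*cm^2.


Apply the Stern-Geary equation: Rp = ba*bc / (2.303*icorr*(ba+bc))
ba*bc = 0.113*0.041 = 0.004633
ba+bc = 0.154; 2.303*icorr*(ba+bc) = 2.303*3.5×10^-4*0.154 = 1.241317×10^-4
Rp = 0.004633 / 1.241317×10^-4 = 37.3 ohm*cm^2

37.3 ohm*cm^2


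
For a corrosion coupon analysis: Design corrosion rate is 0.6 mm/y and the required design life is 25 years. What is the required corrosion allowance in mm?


Corrosion allowance = CR × design life
CA = 0.6 * 25 = 15.0 mm

15.0 mm


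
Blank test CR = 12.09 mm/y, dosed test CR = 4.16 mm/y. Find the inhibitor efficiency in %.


Apply the inhibitor-efficiency definition: IE = (CR_blank − CR_inh)/CR_blank × 100
IE = (12.09 − 4.16) / 12.09 × 100
IE = 7.93 / 12.09 × 100 = 65.6 %

65.6 %


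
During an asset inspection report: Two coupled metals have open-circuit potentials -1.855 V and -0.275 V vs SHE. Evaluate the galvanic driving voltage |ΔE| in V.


Driving voltage is the absolute potential difference.
|ΔE| = |-1.855 − (-0.275)| = 1.58 V

1.58 V


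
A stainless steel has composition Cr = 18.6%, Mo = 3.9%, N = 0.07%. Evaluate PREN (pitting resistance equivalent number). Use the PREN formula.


Apply the PREN formula: PREN = Cr + 3.3*Mo + 16*N
PREN = 18.6 + 3.3*3.9 + 16*0.07
PREN = 18.6 + 12.87 + 1.12 = 32.59

32.59


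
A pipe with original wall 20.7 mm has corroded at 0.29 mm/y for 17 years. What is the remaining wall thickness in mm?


Remaining wall = original − CR × time
t = 20.7 − 0.29*17 = 20.7 − 4.93 = 15.77 mm

15.77 mm


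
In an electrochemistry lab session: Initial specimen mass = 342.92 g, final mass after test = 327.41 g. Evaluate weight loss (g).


Weight loss = initial − final
WL = 342.92 − 327.41 = 15.51 g

15.51 g


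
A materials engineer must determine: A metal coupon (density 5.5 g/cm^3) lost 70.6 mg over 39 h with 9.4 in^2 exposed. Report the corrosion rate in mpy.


Apply the mpy weight-loss relation: CR = 534 * W / (D * A * T)
Numerator: 534 * 70.6 = 37700.4
Denominator: 5.5 * 9.4 * 39 = 2016.3
CR = 37700.4 / 2016.3 = 18.698 mpy

18.698 mpy


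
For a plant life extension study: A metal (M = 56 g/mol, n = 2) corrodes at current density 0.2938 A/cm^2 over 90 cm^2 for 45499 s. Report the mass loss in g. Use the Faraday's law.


Apply Faraday's law: m = i*A*t*M / (n*F)
Total charge passed Q = i*A*t = 0.2938*90*45499 = 1203084.558 C
m = Q*M/(n*F) = 1203084.558*56/(2*96485) = 349.136 g

349.136 g


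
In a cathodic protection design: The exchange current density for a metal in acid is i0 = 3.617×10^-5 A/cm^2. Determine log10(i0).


i0 = 3.617×10^-5 A/cm^2
log10(i0) = -4.442

-4.442


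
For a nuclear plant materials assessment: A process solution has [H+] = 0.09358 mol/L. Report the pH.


pH = −log10[H+]
pH = −log10(0.09358) = 1.03

1.03


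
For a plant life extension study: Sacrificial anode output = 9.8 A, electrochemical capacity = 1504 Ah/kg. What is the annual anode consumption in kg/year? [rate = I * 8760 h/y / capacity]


Annual consumption = current * hours per year / capacity
Rate = 9.8 * 8760 / 1504 = 57.1 kg/year

57.1 kg/year


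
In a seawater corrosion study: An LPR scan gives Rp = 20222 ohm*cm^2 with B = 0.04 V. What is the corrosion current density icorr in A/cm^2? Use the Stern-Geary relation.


Apply the Stern-Geary relation: icorr = B / Rp
icorr = 0.04 / 20222 = 1.978×10^-6 A/cm^2

1.978×10^-6 A/cm^2


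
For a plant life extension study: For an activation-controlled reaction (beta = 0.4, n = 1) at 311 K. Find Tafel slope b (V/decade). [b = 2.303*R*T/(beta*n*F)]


Apply the Tafel slope relation: b = 2.303*R*T/(beta*n*F)
Numerator: 2.303 * 8.314 * 311 = 5954.76
Denominator: 0.4 * 1 * 96485 = 38594.0
b = 5954.76 / 38594.0 = 0.154 V/decade

0.154 V/decade


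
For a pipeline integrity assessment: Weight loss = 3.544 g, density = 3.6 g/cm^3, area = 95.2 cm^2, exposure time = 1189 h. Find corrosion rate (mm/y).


Apply the mm/y weight-loss relation: CR = 87600 * W / (D * A * T)
Numerator: 87600 * 3.544 = 310454.4
Denominator: 3.6 * 95.2 * 1189 = 407494.08
CR = 310454.4 / 407494.08 = 0.761862 mm/y

0.761862 mm/y


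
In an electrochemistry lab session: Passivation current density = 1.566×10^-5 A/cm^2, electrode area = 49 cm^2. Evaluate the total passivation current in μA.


I = i_pass * A, then convert A → μA (×10^6)
I = 1.566×10^-5 * 49 * 10^6 = 767.34 μA

767.34 μA


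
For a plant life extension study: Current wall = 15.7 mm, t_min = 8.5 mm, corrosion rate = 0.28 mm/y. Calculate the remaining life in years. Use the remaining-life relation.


Apply the remaining-life relation: RL = (t_current − t_min) / CR
RL = (15.7 − 8.5) / 0.28 = 7.2 / 0.28 = 25.7 years

25.7 years


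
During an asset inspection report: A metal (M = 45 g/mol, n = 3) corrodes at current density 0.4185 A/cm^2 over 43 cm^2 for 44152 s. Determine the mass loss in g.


Apply Faraday's law: m = i*A*t*M / (n*F)
Total charge passed Q = i*A*t = 0.4185*43*44152 = 794537.316 C
m = Q*M/(n*F) = 794537.316*45/(3*96485) = 123.5224 g

123.5224 g


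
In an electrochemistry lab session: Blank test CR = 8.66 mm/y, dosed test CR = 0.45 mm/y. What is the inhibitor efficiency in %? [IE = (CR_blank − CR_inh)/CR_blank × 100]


Apply the inhibitor-efficiency definition: IE = (CR_blank − CR_inh)/CR_blank × 100
IE = (8.66 − 0.45) / 8.66 × 100
IE = 8.21 / 8.66 × 100 = 94.8 %

94.8 %


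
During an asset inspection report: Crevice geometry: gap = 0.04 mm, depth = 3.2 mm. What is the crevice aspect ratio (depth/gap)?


Aspect ratio = depth / gap
Ratio = 3.2 / 0.04 = 80.0

80.0


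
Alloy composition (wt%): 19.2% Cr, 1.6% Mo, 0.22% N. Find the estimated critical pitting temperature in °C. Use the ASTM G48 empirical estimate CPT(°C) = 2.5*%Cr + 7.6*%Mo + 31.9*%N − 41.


Apply the ASTM G48 empirical CPT estimate: CPT(°C) = 2.5*%Cr + 7.6*%Mo + 31.9*%N − 41
2.5*19.2 = 48; 7.6*1.6 = 12.16; 31.9*0.22 = 7.018
CPT = 48 + 12.16 + 7.018 − 41 = 26.178 °C
Rounded to 0.1 °C: CPT ≈ 26.2 °C

26.2 °C


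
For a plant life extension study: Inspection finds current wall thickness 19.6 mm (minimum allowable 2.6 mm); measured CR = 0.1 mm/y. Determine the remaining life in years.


Apply the remaining-life relation: RL = (t_current − t_min) / CR
RL = (19.6 − 2.6) / 0.1 = 17.0 / 0.1 = 170.0 years

170.0 years


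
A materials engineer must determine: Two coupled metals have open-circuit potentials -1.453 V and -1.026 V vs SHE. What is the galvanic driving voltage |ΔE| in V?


Driving voltage is the absolute potential difference.
|ΔE| = |-1.453 − (-1.026)| = 0.427 V

0.427 V


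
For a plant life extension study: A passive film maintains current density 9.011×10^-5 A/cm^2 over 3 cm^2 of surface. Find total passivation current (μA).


I = i_pass * A, then convert A → μA (×10^6)
I = 9.011×10^-5 * 3 * 10^6 = 270.33 μA

270.33 μA


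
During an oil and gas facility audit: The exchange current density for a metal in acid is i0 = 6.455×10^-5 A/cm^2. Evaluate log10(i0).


i0 = 6.455×10^-5 A/cm^2
log10(i0) = -4.19

-4.19


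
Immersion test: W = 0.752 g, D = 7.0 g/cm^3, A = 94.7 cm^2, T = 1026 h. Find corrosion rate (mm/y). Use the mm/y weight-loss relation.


Apply the mm/y weight-loss relation: CR = 87600 * W / (D * A * T)
Numerator: 87600 * 0.752 = 65875.2
Denominator: 7.0 * 94.7 * 1026 = 680135.4
CR = 65875.2 / 680135.4 = 0.0969 mm/y

0.0969 mm/y


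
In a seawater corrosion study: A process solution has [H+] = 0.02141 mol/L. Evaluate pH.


pH = −log10[H+]
pH = −log10(0.02141) = 1.67

1.67


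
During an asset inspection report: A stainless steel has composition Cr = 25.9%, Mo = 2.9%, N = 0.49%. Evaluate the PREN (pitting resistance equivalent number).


Apply the PREN formula: PREN = Cr + 3.3*Mo + 16*N
PREN = 25.9 + 3.3*2.9 + 16*0.49
PREN = 25.9 + 9.57 + 7.84 = 43.31

43.31


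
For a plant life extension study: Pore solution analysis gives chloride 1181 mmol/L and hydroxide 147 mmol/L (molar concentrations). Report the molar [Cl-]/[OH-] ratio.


Threshold parameter = [Cl-] / [OH-] (molar basis; both in mmol/L, so units cancel)
Ratio = 1181 / 147 = 8.03

8.03


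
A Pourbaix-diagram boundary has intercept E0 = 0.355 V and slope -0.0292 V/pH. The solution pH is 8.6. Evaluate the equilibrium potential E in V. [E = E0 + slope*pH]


Apply the Pourbaix line equation: E = E0 + slope*pH
E = 0.355 + (-0.0292)*8.6 = 0.355 + (-0.25112) = 0.10388 V
Rounded to 3 decimal places: E = 0.104 V

0.104 V


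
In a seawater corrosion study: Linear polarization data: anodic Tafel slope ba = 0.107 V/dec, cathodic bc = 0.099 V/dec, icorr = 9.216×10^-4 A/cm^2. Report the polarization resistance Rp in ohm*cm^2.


Apply the Stern-Geary equation: Rp = ba*bc / (2.303*icorr*(ba+bc))
ba*bc = 0.107*0.099 = 0.010593
ba+bc = 0.206; 2.303*icorr*(ba+bc) = 2.303*9.216×10^-4*0.206 = 4.3722363×10^-4
Rp = 0.010593 / 4.3722363×10^-4 = 24.2 ohm*cm^2

24.2 ohm*cm^2


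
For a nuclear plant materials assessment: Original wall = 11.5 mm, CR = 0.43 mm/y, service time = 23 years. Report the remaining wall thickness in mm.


Remaining wall = original − CR × time
t = 11.5 − 0.43*23 = 11.5 − 9.89 = 1.61 mm

1.61 mm


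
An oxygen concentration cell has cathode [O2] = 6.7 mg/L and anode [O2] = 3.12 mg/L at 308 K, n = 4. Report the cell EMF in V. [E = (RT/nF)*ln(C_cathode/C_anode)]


Apply the Nernst concentration-cell relation: E = (RT/nF)*ln(C_cathode/C_anode)
RT/nF = 8.314*308/(4*96485) = 0.006635 V
ln(6.7/3.12) = 0.76427
E = 0.006635 * 0.76427 = 0.00507 V

0.00507 V


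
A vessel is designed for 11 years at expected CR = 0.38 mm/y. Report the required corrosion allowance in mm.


Corrosion allowance = CR × design life
CA = 0.38 * 11 = 4.18 mm

4.18 mm


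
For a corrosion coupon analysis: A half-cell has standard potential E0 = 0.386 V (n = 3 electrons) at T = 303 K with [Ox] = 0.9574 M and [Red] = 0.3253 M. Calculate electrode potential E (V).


Apply the Nernst equation: E = E0 + (RT/nF)*ln([Ox]/[Red])
Step 1: RT/nF = 8.314*303/(3*96485) = 0.00870305 V
Step 2: [Ox]/[Red] = 0.9574/0.3253 = 2.943129
Step 3: ln(2.943129) = 1.079473
Step 4: correction = 0.00870305 * 1.079473 = 0.009 V
E = 0.386 + 0.009 = 0.395 V

0.395 V


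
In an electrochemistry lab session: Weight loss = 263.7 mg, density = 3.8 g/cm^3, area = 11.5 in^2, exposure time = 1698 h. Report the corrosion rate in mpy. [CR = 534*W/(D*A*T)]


Apply the mpy weight-loss relation: CR = 534 * W / (D * A * T)
Numerator: 534 * 263.7 = 140815.8
Denominator: 3.8 * 11.5 * 1698 = 74202.6
CR = 140815.8 / 74202.6 = 1.89772 mpy

1.89772 mpy


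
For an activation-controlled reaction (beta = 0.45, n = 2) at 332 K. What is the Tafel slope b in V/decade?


Apply the Tafel slope relation: b = 2.303*R*T/(beta*n*F)
Numerator: 2.303 * 8.314 * 332 = 6356.85
Denominator: 0.45 * 2 * 96485 = 86836.5
b = 6356.85 / 86836.5 = 0.073 V/decade

0.073 V/decade


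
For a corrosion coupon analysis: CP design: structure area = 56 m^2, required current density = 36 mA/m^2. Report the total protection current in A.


I = area * current density, then convert mA → A (÷1000)
I = 56 * 36 / 1000 = 2.02 A

2.02 A


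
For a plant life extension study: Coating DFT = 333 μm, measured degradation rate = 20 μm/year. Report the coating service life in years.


Service life = thickness / degradation rate
Life = 333 / 20 = 16.7 years

16.7 years


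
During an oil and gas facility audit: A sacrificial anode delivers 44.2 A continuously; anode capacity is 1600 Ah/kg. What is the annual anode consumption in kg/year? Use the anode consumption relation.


Annual consumption = current * hours per year / capacity
Rate = 44.2 * 8760 / 1600 = 242.0 kg/year

242.0 kg/year


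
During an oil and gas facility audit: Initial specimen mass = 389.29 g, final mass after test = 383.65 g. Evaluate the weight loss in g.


Weight loss = initial − final
WL = 389.29 − 383.65 = 5.64 g

5.64 g


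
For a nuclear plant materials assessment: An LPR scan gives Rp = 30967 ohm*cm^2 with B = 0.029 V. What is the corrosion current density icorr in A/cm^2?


Apply the Stern-Geary relation: icorr = B / Rp
icorr = 0.029 / 30967 = 9.365×10^-7 A/cm^2

9.365×10^-7 A/cm^2


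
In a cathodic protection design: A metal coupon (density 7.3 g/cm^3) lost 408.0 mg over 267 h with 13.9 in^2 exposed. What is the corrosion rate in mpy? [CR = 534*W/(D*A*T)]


Apply the mpy weight-loss relation: CR = 534 * W / (D * A * T)
Numerator: 534 * 408.0 = 217872.0
Denominator: 7.3 * 13.9 * 267 = 27092.49
CR = 217872.0 / 27092.49 = 8.04179 mpy

8.04179 mpy


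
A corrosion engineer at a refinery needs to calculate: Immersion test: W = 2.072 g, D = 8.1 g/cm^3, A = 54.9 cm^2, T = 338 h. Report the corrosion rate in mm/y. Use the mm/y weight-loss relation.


Apply the mm/y weight-loss relation: CR = 87600 * W / (D * A * T)
Numerator: 87600 * 2.072 = 181507.2
Denominator: 8.1 * 54.9 * 338 = 150305.22
CR = 181507.2 / 150305.22 = 1.207591 mm/y

1.207591 mm/y


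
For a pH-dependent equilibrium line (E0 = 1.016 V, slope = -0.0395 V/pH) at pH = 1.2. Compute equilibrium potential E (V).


Apply the Pourbaix line equation: E = E0 + slope*pH
E = 1.016 + (-0.0395)*1.2 = 1.016 + (-0.0474) = 0.9686 V
Rounded to 3 decimal places: E = 0.969 V

0.969 V


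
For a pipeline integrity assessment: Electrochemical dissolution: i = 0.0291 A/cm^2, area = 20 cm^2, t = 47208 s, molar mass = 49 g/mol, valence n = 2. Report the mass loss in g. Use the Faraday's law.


Apply Faraday's law: m = i*A*t*M / (n*F)
Total charge passed Q = i*A*t = 0.0291*20*47208 = 27475.056 C
m = Q*M/(n*F) = 27475.056*49/(2*96485) = 6.9766 g

6.9766 g


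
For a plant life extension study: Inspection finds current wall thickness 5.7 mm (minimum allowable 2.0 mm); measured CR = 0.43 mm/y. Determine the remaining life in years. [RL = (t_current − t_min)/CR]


Apply the remaining-life relation: RL = (t_current − t_min) / CR
RL = (5.7 − 2.0) / 0.43 = 3.7 / 0.43 = 8.6 years

8.6 years


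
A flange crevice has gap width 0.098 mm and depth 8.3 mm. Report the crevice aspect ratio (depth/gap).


Aspect ratio = depth / gap
Ratio = 8.3 / 0.098 = 84.7

84.7


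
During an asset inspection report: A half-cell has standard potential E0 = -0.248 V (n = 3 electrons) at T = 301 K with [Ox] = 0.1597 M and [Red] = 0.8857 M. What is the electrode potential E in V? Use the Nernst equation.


Apply the Nernst equation: E = E0 + (RT/nF)*ln([Ox]/[Red])
Step 1: RT/nF = 8.314*301/(3*96485) = 0.00864561 V
Step 2: [Ox]/[Red] = 0.1597/0.8857 = 0.180309
Step 3: ln(0.180309) = -1.713083
Step 4: correction = 0.00864561 * -1.713083 = -0.015 V
E = -0.248 + -0.015 = -0.263 V

-0.263 V


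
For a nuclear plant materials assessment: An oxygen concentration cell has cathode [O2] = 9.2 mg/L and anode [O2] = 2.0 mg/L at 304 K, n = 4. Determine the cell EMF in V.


Apply the Nernst concentration-cell relation: E = (RT/nF)*ln(C_cathode/C_anode)
RT/nF = 8.314*304/(4*96485) = 0.00654883 V
ln(9.2/2.0) = 1.52606
E = 0.00654883 * 1.52606 = 0.00999 V

0.00999 V


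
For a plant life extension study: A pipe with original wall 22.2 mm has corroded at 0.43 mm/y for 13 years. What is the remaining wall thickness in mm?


Remaining wall = original − CR × time
t = 22.2 − 0.43*13 = 22.2 − 5.59 = 16.61 mm

16.61 mm


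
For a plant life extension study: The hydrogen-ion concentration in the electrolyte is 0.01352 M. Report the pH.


pH = −log10[H+]
pH = −log10(0.01352) = 1.87

1.87


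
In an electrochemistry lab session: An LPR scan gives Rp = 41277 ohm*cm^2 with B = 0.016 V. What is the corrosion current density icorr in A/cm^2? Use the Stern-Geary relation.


Apply the Stern-Geary relation: icorr = B / Rp
icorr = 0.016 / 41277 = 3.876×10^-7 A/cm^2

3.876×10^-7 A/cm^2


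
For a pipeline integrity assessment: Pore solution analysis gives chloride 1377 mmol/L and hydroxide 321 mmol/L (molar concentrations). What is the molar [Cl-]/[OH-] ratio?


Threshold parameter = [Cl-] / [OH-] (molar basis; both in mmol/L, so units cancel)
Ratio = 1377 / 321 = 4.29

4.29


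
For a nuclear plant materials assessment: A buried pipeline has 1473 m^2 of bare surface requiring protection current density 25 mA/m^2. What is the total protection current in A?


I = area * current density, then convert mA → A (÷1000)
I = 1473 * 25 / 1000 = 36.83 A

36.83 A


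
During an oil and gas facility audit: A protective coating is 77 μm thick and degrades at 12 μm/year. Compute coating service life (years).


Service life = thickness / degradation rate
Life = 77 / 12 = 6.4 years

6.4 years


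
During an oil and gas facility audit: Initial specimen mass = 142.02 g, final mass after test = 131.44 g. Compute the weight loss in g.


Weight loss = initial − final
WL = 142.02 − 131.44 = 10.58 g

10.58 g


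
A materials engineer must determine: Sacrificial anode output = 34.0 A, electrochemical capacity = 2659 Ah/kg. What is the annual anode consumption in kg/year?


Annual consumption = current * hours per year / capacity
Rate = 34.0 * 8760 / 2659 = 112.0 kg/year

112.0 kg/year


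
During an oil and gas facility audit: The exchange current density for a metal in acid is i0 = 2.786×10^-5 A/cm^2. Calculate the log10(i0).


i0 = 2.786×10^-5 A/cm^2
log10(i0) = -4.555

-4.555


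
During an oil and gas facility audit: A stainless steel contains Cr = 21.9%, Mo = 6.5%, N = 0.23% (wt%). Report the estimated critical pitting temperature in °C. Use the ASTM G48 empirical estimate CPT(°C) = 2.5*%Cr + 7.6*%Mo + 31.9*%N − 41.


Apply the ASTM G48 empirical CPT estimate: CPT(°C) = 2.5*%Cr + 7.6*%Mo + 31.9*%N − 41
2.5*21.9 = 54.75; 7.6*6.5 = 49.4; 31.9*0.23 = 7.337
CPT = 54.75 + 49.4 + 7.337 − 41 = 70.487 °C
Rounded to 0.1 °C: CPT ≈ 70.5 °C

70.5 °C


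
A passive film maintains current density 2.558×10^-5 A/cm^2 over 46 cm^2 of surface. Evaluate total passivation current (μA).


I = i_pass * A, then convert A → μA (×10^6)
I = 2.558×10^-5 * 46 * 10^6 = 1176.68 μA

1176.68 μA


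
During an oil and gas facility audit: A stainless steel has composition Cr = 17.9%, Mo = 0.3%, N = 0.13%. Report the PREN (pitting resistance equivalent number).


Apply the PREN formula: PREN = Cr + 3.3*Mo + 16*N
PREN = 17.9 + 3.3*0.3 + 16*0.13
PREN = 17.9 + 0.99 + 2.08 = 20.97

20.97


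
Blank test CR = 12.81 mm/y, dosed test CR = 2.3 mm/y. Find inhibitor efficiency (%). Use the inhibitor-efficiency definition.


Apply the inhibitor-efficiency definition: IE = (CR_blank − CR_inh)/CR_blank × 100
IE = (12.81 − 2.3) / 12.81 × 100
IE = 10.51 / 12.81 × 100 = 82.0 %

82.0 %


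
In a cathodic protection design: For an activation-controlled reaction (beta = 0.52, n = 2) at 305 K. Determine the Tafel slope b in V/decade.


Apply the Tafel slope relation: b = 2.303*R*T/(beta*n*F)
Numerator: 2.303 * 8.314 * 305 = 5839.88
Denominator: 0.52 * 2 * 96485 = 100344.4
b = 5839.88 / 100344.4 = 0.058 V/decade

0.058 V/decade


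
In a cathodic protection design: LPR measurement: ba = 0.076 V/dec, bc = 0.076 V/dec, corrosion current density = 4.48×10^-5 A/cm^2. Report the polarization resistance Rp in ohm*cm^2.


Apply the Stern-Geary equation: Rp = ba*bc / (2.303*icorr*(ba+bc))
ba*bc = 0.076*0.076 = 0.005776
ba+bc = 0.152; 2.303*icorr*(ba+bc) = 2.303*4.48×10^-5*0.152 = 1.5682509×10^-5
Rp = 0.005776 / 1.5682509×10^-5 = 368.3 ohm*cm^2

368.3 ohm*cm^2


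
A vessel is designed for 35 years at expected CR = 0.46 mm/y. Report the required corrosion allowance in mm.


Corrosion allowance = CR × design life
CA = 0.46 * 35 = 16.1 mm

16.1 mm


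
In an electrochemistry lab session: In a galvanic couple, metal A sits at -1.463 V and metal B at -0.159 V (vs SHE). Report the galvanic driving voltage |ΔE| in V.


Driving voltage is the absolute potential difference.
|ΔE| = |-1.463 − (-0.159)| = 1.304 V

1.304 V


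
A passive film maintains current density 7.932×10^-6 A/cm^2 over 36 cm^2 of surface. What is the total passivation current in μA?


I = i_pass * A, then convert A → μA (×10^6)
I = 7.932×10^-6 * 36 * 10^6 = 285.55 μA

285.55 μA


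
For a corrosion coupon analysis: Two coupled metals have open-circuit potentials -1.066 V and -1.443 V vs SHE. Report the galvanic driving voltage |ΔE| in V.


Driving voltage is the absolute potential difference.
|ΔE| = |-1.066 − (-1.443)| = 0.377 V

0.377 V


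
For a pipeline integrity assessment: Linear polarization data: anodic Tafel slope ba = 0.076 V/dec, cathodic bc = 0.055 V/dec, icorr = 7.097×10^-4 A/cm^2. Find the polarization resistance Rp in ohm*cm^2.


Apply the Stern-Geary equation: Rp = ba*bc / (2.303*icorr*(ba+bc))
ba*bc = 0.076*0.055 = 0.00418
ba+bc = 0.131; 2.303*icorr*(ba+bc) = 2.303*7.097×10^-4*0.131 = 2.1411152×10^-4
Rp = 0.00418 / 2.1411152×10^-4 = 19.5 ohm*cm^2

19.5 ohm*cm^2


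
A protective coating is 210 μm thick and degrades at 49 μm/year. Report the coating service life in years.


Service life = thickness / degradation rate
Life = 210 / 49 = 4.3 years

4.3 years


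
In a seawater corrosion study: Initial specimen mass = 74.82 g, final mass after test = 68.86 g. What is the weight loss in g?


Weight loss = initial − final
WL = 74.82 − 68.86 = 5.96 g

5.96 g


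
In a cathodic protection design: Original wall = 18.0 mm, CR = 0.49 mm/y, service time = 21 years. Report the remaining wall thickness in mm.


Remaining wall = original − CR × time
t = 18.0 − 0.49*21 = 18.0 − 10.29 = 7.71 mm

7.71 mm


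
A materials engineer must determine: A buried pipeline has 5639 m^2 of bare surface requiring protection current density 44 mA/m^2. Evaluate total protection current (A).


I = area * current density, then convert mA → A (÷1000)
I = 5639 * 44 / 1000 = 248.12 A

248.12 A


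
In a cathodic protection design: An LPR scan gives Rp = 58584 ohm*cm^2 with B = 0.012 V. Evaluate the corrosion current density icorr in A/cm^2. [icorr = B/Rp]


Apply the Stern-Geary relation: icorr = B / Rp
icorr = 0.012 / 58584 = 2.048×10^-7 A/cm^2

2.048×10^-7 A/cm^2


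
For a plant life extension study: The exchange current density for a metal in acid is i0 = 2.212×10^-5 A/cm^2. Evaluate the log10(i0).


i0 = 2.212×10^-5 A/cm^2
log10(i0) = -4.655

-4.655


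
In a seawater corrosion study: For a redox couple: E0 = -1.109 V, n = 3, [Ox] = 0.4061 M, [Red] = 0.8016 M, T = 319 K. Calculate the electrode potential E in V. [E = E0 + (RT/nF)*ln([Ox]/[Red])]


Apply the Nernst equation: E = E0 + (RT/nF)*ln([Ox]/[Red])
Step 1: RT/nF = 8.314*319/(3*96485) = 0.00916262 V
Step 2: [Ox]/[Red] = 0.4061/0.8016 = 0.506612
Step 3: ln(0.506612) = -0.68001
Step 4: correction = 0.00916262 * -0.68001 = -0.006 V
E = -1.109 + -0.006 = -1.115 V

-1.115 V


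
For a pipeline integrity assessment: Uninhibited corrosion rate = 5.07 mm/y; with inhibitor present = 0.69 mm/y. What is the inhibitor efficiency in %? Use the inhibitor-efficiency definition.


Apply the inhibitor-efficiency definition: IE = (CR_blank − CR_inh)/CR_blank × 100
IE = (5.07 − 0.69) / 5.07 × 100
IE = 4.38 / 5.07 × 100 = 86.4 %

86.4 %


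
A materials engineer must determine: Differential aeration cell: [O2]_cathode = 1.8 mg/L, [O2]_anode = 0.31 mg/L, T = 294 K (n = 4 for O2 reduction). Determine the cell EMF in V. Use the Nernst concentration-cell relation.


Apply the Nernst concentration-cell relation: E = (RT/nF)*ln(C_cathode/C_anode)
RT/nF = 8.314*294/(4*96485) = 0.00633341 V
ln(1.8/0.31) = 1.75897
E = 0.00633341 * 1.75897 = 0.01114 V

0.01114 V


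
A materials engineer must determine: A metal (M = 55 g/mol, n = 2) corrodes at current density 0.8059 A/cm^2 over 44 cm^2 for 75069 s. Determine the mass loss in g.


Apply Faraday's law: m = i*A*t*M / (n*F)
Total charge passed Q = i*A*t = 0.8059*44*75069 = 2661916.7124 C
m = Q*M/(n*F) = 2661916.7124*55/(2*96485) = 758.6952 g

758.6952 g


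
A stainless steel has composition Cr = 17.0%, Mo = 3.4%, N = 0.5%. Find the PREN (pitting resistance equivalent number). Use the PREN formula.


Apply the PREN formula: PREN = Cr + 3.3*Mo + 16*N
PREN = 17.0 + 3.3*3.4 + 16*0.5
PREN = 17.0 + 11.22 + 8.0 = 36.22

36.22


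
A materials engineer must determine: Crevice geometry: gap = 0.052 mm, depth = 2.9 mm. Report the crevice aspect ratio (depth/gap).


Aspect ratio = depth / gap
Ratio = 2.9 / 0.052 = 55.8

55.8


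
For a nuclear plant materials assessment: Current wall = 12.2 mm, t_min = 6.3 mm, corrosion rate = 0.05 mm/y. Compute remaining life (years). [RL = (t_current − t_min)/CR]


Apply the remaining-life relation: RL = (t_current − t_min) / CR
RL = (12.2 − 6.3) / 0.05 = 5.9 / 0.05 = 118.0 years

118.0 years


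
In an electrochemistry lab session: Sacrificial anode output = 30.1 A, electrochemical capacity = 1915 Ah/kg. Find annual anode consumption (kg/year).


Annual consumption = current * hours per year / capacity
Rate = 30.1 * 8760 / 1915 = 137.7 kg/year

137.7 kg/year


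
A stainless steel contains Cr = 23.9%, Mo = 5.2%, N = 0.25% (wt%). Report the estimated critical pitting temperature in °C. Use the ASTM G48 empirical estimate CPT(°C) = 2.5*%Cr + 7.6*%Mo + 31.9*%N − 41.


Apply the ASTM G48 empirical CPT estimate: CPT(°C) = 2.5*%Cr + 7.6*%Mo + 31.9*%N − 41
2.5*23.9 = 59.75; 7.6*5.2 = 39.52; 31.9*0.25 = 7.975
CPT = 59.75 + 39.52 + 7.975 − 41 = 66.245 °C
Rounded to 0.1 °C: CPT ≈ 66.2 °C

66.2 °C


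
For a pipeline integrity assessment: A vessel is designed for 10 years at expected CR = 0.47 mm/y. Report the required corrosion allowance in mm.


Corrosion allowance = CR × design life
CA = 0.47 * 10 = 4.7 mm

4.7 mm


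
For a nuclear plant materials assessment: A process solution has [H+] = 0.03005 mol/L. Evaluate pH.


pH = −log10[H+]
pH = −log10(0.03005) = 1.52

1.52


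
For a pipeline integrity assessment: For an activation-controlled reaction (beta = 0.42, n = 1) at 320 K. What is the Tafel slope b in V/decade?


Apply the Tafel slope relation: b = 2.303*R*T/(beta*n*F)
Numerator: 2.303 * 8.314 * 320 = 6127.09
Denominator: 0.42 * 1 * 96485 = 40523.7
b = 6127.09 / 40523.7 = 0.151 V/decade

0.151 V/decade


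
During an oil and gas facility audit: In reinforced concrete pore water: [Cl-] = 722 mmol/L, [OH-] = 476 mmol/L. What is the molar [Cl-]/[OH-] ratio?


Threshold parameter = [Cl-] / [OH-] (molar basis; both in mmol/L, so units cancel)
Ratio = 722 / 476 = 1.52

1.52


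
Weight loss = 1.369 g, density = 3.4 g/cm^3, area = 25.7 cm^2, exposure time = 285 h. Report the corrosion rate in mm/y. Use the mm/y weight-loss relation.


Apply the mm/y weight-loss relation: CR = 87600 * W / (D * A * T)
Numerator: 87600 * 1.369 = 119924.4
Denominator: 3.4 * 25.7 * 285 = 24903.3
CR = 119924.4 / 24903.3 = 4.8156 mm/y

4.8156 mm/y


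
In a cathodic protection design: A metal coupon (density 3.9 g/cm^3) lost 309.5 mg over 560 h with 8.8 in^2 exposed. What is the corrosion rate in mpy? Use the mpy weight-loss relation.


Apply the mpy weight-loss relation: CR = 534 * W / (D * A * T)
Numerator: 534 * 309.5 = 165273.0
Denominator: 3.9 * 8.8 * 560 = 19219.2
CR = 165273.0 / 19219.2 = 8.59937 mpy

8.59937 mpy


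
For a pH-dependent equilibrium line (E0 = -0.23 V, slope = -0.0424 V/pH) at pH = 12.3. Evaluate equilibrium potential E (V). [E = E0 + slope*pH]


Apply the Pourbaix line equation: E = E0 + slope*pH
E = -0.23 + (-0.0424)*12.3 = -0.23 + (-0.52152) = -0.75152 V
Rounded to 3 decimal places: E = -0.752 V

-0.752 V


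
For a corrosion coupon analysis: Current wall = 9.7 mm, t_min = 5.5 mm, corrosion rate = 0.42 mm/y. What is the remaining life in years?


Apply the remaining-life relation: RL = (t_current − t_min) / CR
RL = (9.7 − 5.5) / 0.42 = 4.2 / 0.42 = 10.0 years

10.0 years


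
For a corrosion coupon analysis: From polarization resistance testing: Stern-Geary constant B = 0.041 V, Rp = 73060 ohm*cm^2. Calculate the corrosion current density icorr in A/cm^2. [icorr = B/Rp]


Apply the Stern-Geary relation: icorr = B / Rp
icorr = 0.041 / 73060 = 5.612×10^-7 A/cm^2

5.612×10^-7 A/cm^2


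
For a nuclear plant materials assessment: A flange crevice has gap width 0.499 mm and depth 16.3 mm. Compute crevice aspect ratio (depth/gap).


Aspect ratio = depth / gap
Ratio = 16.3 / 0.499 = 32.7

32.7


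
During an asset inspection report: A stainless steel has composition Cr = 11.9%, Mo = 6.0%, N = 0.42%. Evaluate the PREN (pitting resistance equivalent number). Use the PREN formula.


Apply the PREN formula: PREN = Cr + 3.3*Mo + 16*N
PREN = 11.9 + 3.3*6.0 + 16*0.42
PREN = 11.9 + 19.8 + 6.72 = 38.42

38.42


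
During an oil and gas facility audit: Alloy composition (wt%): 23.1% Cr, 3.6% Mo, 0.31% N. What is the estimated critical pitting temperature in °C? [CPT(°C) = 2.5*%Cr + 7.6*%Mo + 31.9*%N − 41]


Apply the ASTM G48 empirical CPT estimate: CPT(°C) = 2.5*%Cr + 7.6*%Mo + 31.9*%N − 41
2.5*23.1 = 57.75; 7.6*3.6 = 27.36; 31.9*0.31 = 9.889
CPT = 57.75 + 27.36 + 9.889 − 41 = 53.999 °C
Rounded to 0.1 °C: CPT ≈ 54.0 °C

54.0 °C


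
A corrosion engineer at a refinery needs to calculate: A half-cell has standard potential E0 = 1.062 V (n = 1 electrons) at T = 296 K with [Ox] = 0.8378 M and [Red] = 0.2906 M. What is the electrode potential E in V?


Apply the Nernst equation: E = E0 + (RT/nF)*ln([Ox]/[Red])
Step 1: RT/nF = 8.314*296/(1*96485) = 0.02550598 V
Step 2: [Ox]/[Red] = 0.8378/0.2906 = 2.883001
Step 3: ln(2.883001) = 1.058832
Step 4: correction = 0.02550598 * 1.058832 = 0.027 V
E = 1.062 + 0.027 = 1.089 V

1.089 V


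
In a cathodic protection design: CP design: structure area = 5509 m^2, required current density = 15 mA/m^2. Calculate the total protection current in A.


I = area * current density, then convert mA → A (÷1000)
I = 5509 * 15 / 1000 = 82.64 A

82.64 A


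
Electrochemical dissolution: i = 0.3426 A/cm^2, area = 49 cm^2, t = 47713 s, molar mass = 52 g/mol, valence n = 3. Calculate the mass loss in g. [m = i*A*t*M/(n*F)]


Apply Faraday's law: m = i*A*t*M / (n*F)
Total charge passed Q = i*A*t = 0.3426*49*47713 = 800977.2162 C
m = Q*M/(n*F) = 800977.2162*52/(3*96485) = 143.8939 g

143.8939 g


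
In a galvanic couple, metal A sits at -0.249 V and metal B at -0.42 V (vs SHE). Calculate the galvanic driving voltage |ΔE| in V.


Driving voltage is the absolute potential difference.
|ΔE| = |-0.249 − (-0.42)| = 0.171 V

0.171 V


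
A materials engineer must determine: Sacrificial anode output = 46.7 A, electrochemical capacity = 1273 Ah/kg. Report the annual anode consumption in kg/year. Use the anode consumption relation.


Annual consumption = current * hours per year / capacity
Rate = 46.7 * 8760 / 1273 = 321.4 kg/year

321.4 kg/year
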